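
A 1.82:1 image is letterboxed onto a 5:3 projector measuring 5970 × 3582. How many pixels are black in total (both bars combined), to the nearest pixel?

1.82:1 (1.820) > 5:3 (1.667), so the image fills the width.
Content height = 5970 / 1.820 ≈ 3280.2198 px.
3582 − 3280.2198 = 301.7802 px of bars.
Across the 5970-px span: 301.7802 × 5970 ≈ 1801628 px.

1801628 pixels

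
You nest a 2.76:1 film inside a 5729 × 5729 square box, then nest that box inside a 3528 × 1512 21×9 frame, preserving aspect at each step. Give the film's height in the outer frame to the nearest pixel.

548 px

2.76:1 in 5729×5729: fills the width, so the film is 5729.00 × 2075.72.
Second fit — the square canvas into 3528×1512 spans the height: 1512.00 × 1512.00 (×0.2639 from 5729×5729).
Applying the same ×0.2639: 2075.72 → 547.83.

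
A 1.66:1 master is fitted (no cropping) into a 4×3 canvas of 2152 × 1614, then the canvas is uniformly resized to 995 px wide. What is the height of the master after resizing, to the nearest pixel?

Fitted into 2152×1614, the master spans the width; its height is 2152 / 1.660 ≈ 1296.39 px.
Resizing to 995 px wide multiplies everything by 0.4624: 1296.39 → 599.40 px.

599 px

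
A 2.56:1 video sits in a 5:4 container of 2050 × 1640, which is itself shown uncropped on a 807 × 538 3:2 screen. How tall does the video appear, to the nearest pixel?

First fit — 2.56:1 into 2050×1640 spans the width: 2050.00 × 800.78.
5:4 in 807×538: fills the height, so the intermediate becomes 672.50 × 538.00 — a scale of ×0.3280.
Applying the same ×0.3280: 800.78 → 262.70.

263 px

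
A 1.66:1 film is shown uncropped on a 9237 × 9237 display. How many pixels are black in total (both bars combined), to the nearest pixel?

1.66:1 (1.660) > 1:1 (1.000), so the film fills the width.
Content height = 9237 / 1.660 ≈ 5564.4578 px.
Black = 9237 − 5564.4578 = 3672.5422 px.
Bar area = 3672.5422 × 9237 ≈ 33923272 px.

33923272 pixels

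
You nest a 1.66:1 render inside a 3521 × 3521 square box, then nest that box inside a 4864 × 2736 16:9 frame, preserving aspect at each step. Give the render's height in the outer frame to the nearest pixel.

First fit — 1.66:1 into 3521×3521 spans the width: 3521.00 × 2121.08.
square in 4864×2736: fills the height, so the intermediate becomes 2736.00 × 2736.00 — a scale of ×0.7771.
So the render's height is 2121.08 × 0.7771 ≈ 1648.19.

1648 px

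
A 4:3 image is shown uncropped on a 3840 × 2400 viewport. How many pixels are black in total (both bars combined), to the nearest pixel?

1536000 pixels

Since 1.333 < 1.600, the image is height-limited.
The image is 2400 × 4/3 ≈ 3200.0000 px wide.
Leftover width: 3840 − 3200.0000 = 640.0000 px.
Across the 2400-px span: 640.0000 × 2400 ≈ 1536000 px.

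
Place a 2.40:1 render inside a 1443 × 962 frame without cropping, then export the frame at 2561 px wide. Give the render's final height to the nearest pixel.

1067 px

At 1443×962 the render is width-limited, so height = 1443 / 2.400 ≈ 601.25 px.
Scaling 1443 → 2561 is ×1.7748, so the height becomes 601.25 × 1.7748 ≈ 1067.08 px.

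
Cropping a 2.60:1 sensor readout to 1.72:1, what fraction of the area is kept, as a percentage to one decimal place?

Going from 2.60:1 to 1.72:1 means cutting width while keeping height.
Fraction kept = (1.720)/(2.600) ≈ 66.15%.

66.2%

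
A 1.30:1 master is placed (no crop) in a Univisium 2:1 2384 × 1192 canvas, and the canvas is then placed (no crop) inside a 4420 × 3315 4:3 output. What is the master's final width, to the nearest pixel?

2873 px

Inside the 2384×1192 canvas the master is height-limited at 1549.60 × 1192.00.
Second fit — the Univisium 2:1 canvas into 4420×3315 spans the width: 4420.00 × 2210.00 (×1.8540 from 2384×1192).
The master scales with it: width 1549.60 × 1.8540 ≈ 2873.00.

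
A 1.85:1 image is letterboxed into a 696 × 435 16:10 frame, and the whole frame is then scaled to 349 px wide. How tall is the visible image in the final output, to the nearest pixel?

At 696×435 the image is width-limited, so height = 696 / 1.850 ≈ 376.22 px.
The frame scales by 349/696 = 0.5014; 376.22 × 0.5014 ≈ 188.65 px.

189 px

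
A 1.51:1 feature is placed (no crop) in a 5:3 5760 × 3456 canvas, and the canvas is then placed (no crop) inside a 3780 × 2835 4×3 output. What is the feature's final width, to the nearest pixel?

First fit — 1.51:1 into 5760×3456 spans the height: 5218.56 × 3456.00.
5:3 in 3780×2835: fills the width, so the intermediate becomes 3780.00 × 2268.00 — a scale of ×0.6562.
So the feature's width is 5218.56 × 0.6562 ≈ 3424.68.

3425 px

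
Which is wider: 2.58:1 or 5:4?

2.58 and 5:4 = 1.25; 2.58 > 1.25.

2.58:1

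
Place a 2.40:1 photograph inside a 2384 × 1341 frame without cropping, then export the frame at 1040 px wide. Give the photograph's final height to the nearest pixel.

Fitted into 2384×1341, the photograph spans the width; its height is 2384 / 2.400 ≈ 993.33 px.
Resizing to 1040 px wide multiplies everything by 0.4362: 993.33 → 433.33 px.

433 px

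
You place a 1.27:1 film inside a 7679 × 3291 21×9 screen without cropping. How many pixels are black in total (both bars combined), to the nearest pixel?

11516624 pixels

Since 1.270 < 2.333, the film is height-limited.
The film is 3291 × 1.270 ≈ 4179.5700 px wide.
Black = 7679 − 4179.5700 = 3499.4300 px.
That's 3499.4300 × 3291 ≈ 11516624 black pixels.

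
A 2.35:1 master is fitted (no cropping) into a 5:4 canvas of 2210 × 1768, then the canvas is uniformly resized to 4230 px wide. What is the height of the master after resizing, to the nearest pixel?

In the 2210×1768 frame the master fills the width: height = 2210 / 2.350 ≈ 940.43 px.
Scaling 2210 → 4230 is ×1.9140, so the height becomes 940.43 × 1.9140 ≈ 1800.00 px.

1800 px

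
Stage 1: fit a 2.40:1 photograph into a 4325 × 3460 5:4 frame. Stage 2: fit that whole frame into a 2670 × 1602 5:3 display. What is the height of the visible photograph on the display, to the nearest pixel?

Inside the 4325×3460 canvas the photograph is width-limited at 4325.00 × 1802.08.
The 5:4 canvas is height-limited in 2670×1602, giving 2002.50 × 1602.00; scale factor 0.4630.
Applying the same ×0.4630: 1802.08 → 834.38.

834 px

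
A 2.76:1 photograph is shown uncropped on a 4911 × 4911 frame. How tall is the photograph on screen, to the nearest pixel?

2.76:1 (2.760) > 1:1 (1.000), so the photograph fills the width.
That makes the image 1779.35 px tall (4911 / 2.760).

1779 px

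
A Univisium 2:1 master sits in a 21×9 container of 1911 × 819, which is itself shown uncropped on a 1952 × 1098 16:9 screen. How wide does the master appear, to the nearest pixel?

1673 px

First fit — Univisium 2:1 into 1911×819 spans the height: 1638.00 × 819.00.
Second fit — the 21×9 canvas into 1952×1098 spans the width: 1952.00 × 836.57 (×1.0215 from 1911×819).
Applying the same ×1.0215: 1638.00 → 1673.14.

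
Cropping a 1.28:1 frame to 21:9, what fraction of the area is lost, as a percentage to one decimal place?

The width stays; only height is cut (since 21:9 is wider than 1.28:1).
Fraction kept = (1.280)/(2.333) ≈ 54.86%, so 45.14% is lost.

45.1%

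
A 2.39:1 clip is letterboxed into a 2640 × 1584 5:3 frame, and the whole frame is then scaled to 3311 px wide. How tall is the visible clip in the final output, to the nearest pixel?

1385 px

At 2640×1584 the clip is width-limited, so height = 2640 / 2.390 ≈ 1104.60 px.
The frame scales by 3311/2640 = 1.2542; 1104.60 × 1.2542 ≈ 1385.36 px.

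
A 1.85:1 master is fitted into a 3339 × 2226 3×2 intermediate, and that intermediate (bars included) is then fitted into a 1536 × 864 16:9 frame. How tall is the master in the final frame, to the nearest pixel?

701 px

1.85:1 in 3339×2226: fills the width, so the master is 3339.00 × 1804.86.
3×2 in 1536×864: fills the height, so the intermediate becomes 1296.00 × 864.00 — a scale of ×0.3881.
Applying the same ×0.3881: 1804.86 → 700.54.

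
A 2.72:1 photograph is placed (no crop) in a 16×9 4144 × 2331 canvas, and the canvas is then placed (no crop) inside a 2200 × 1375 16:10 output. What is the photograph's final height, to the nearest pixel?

2.72:1 in 4144×2331: fills the width, so the photograph is 4144.00 × 1523.53.
The 16×9 canvas is width-limited in 2200×1375, giving 2200.00 × 1237.50; scale factor 0.5309.
The photograph scales with it: height 1523.53 × 0.5309 ≈ 808.82.

809 px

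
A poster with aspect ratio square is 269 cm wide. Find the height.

269 cm

269·1/1 = 269.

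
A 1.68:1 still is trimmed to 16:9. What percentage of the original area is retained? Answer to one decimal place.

94.5%

16:9 is wider than 1.68:1, so the crop keeps the full width and trims the height.
(1.680)/(1.778) ≈ 0.945 of the area survives.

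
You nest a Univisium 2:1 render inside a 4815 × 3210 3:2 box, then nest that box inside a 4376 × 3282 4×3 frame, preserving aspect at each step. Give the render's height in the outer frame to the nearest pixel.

2188 px

First fit — Univisium 2:1 into 4815×3210 spans the width: 4815.00 × 2407.50.
3:2 in 4376×3282: fills the width, so the intermediate becomes 4376.00 × 2917.33 — a scale of ×0.9088.
So the render's height is 2407.50 × 0.9088 ≈ 2188.00.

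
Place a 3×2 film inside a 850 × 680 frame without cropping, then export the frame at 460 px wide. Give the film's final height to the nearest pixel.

At 850×680 the film is width-limited, so height = 850 × 2/3 ≈ 566.67 px.
Resizing to 460 px wide multiplies everything by 0.5412: 566.67 → 306.67 px.

307 px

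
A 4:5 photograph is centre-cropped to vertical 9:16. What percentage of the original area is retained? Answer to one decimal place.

Going from 4:5 to vertical 9:16 means cutting width while keeping height.
(0.562)/(0.800) ≈ 0.703 of the area survives.

70.3%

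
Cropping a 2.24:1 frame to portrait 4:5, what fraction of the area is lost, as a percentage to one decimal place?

The height stays; only width is cut (since portrait 4:5 is narrower than 2.24:1).
(0.800)/(2.240) ≈ 0.357 of the area survives, leaving 64.29% discarded.

64.3%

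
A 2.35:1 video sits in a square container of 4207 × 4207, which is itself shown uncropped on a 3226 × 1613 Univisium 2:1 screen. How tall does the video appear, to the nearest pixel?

Inside the 4207×4207 canvas the video is width-limited at 4207.00 × 1790.21.
Second fit — the square canvas into 3226×1613 spans the height: 1613.00 × 1613.00 (×0.3834 from 4207×4207).
Applying the same ×0.3834: 1790.21 → 686.38.

686 px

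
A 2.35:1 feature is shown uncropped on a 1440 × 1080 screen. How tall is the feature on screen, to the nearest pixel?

2.35:1 is wider than 4×3, so it spans the full width.
That makes the image 612.77 px tall (1440 / 2.350).

613 px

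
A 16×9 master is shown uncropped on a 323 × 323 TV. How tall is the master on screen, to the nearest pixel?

182 px

16×9 (1.778) > square (1.000), so the master fills the width.
That makes the image 181.69 px tall (323 × 9/16).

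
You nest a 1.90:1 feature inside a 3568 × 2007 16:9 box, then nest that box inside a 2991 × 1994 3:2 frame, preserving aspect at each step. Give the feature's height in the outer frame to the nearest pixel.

1574 px

1.90:1 in 3568×2007: fills the width, so the feature is 3568.00 × 1877.89.
16:9 in 2991×1994: fills the width, so the intermediate becomes 2991.00 × 1682.44 — a scale of ×0.8383.
Applying the same ×0.8383: 1877.89 → 1574.21.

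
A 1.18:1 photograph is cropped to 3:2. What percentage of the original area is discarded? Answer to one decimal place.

21.3%

3:2 is wider than 1.18:1, so the crop keeps the full width and trims the height.
Area ratio = (1.180)/(1.500) = 78.67%; the remaining 21.33% is cropped out.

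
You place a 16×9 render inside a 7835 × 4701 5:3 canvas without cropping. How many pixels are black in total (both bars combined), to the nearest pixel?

16×9 (1.778) > 5:3 (1.667), so the render fills the width.
That makes the image 4407.1875 px tall (7835 × 9/16).
Leftover height: 4701 − 4407.1875 = 293.8125 px.
That's 293.8125 × 7835 ≈ 2302021 black pixels.

2302021 pixels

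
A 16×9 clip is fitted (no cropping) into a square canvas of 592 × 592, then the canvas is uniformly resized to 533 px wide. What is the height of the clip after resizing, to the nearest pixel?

In the 592×592 frame the clip fills the width: height = 592 × 9/16 ≈ 333.00 px.
The frame scales by 533/592 = 0.9003; 333.00 × 0.9003 ≈ 299.81 px.

300 px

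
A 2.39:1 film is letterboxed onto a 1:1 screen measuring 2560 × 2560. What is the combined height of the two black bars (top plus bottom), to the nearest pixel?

2.39:1 (2.390) > 1:1 (1.000), so the film fills the width.
Content height = 2560 / 2.390 ≈ 1071.13 px.
2560 − 1071.13 = 1488.87 px of bars.

1489 px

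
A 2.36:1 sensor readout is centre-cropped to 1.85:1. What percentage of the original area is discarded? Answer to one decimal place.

The height stays; only width is cut (since 1.85:1 is narrower than 2.36:1).
Area ratio = (1.850)/(2.360) = 78.39%; the remaining 21.61% is cropped out.

21.6%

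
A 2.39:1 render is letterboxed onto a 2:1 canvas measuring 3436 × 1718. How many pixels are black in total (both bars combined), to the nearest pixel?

2.39:1 (2.390) > 2:1 (2.000), so the render fills the width.
The render is 3436 / 2.390 ≈ 1437.6569 px tall.
Black = 1718 − 1437.6569 = 280.3431 px.
That's 280.3431 × 3436 ≈ 963259 black pixels.

963259 pixels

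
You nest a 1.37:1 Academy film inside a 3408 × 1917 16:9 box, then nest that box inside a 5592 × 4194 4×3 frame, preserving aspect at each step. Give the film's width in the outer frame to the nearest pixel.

4309 px

Inside the 3408×1917 canvas the film is height-limited at 2626.29 × 1917.00.
The 16:9 canvas is width-limited in 5592×4194, giving 5592.00 × 3145.50; scale factor 1.6408.
So the film's width is 2626.29 × 1.6408 ≈ 4309.34.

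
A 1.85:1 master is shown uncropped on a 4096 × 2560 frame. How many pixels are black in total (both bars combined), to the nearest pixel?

1416995 pixels

1.85:1 is wider than 16×10, so it spans the full width.
Content height = 4096 / 1.850 ≈ 2214.0541 px.
Leftover height: 2560 − 2214.0541 = 345.9459 px.
That's 345.9459 × 4096 ≈ 1416995 black pixels.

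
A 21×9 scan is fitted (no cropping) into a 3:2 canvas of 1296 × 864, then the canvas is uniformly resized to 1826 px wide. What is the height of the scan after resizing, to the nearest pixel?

783 px

At 1296×864 the scan is width-limited, so height = 1296 × 9/21 ≈ 555.43 px.
The frame scales by 1826/1296 = 1.4090; 555.43 × 1.4090 ≈ 782.57 px.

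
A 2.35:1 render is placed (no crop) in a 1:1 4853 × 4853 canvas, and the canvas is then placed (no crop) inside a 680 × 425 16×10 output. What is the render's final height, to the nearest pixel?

Inside the 4853×4853 canvas the render is width-limited at 4853.00 × 2065.11.
The 1:1 canvas is height-limited in 680×425, giving 425.00 × 425.00; scale factor 0.0876.
So the render's height is 2065.11 × 0.0876 ≈ 180.85.

181 px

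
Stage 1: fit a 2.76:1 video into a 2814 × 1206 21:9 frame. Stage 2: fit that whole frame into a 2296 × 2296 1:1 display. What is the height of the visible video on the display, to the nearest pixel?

2.76:1 in 2814×1206: fills the width, so the video is 2814.00 × 1019.57.
The 21:9 canvas is width-limited in 2296×2296, giving 2296.00 × 984.00; scale factor 0.8159.
Applying the same ×0.8159: 1019.57 → 831.88.

832 px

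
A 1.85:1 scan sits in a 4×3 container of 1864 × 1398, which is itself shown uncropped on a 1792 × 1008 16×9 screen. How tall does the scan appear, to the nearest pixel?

726 px

1.85:1 in 1864×1398: fills the width, so the scan is 1864.00 × 1007.57.
4×3 in 1792×1008: fills the height, so the intermediate becomes 1344.00 × 1008.00 — a scale of ×0.7210.
So the scan's height is 1007.57 × 0.7210 ≈ 726.49.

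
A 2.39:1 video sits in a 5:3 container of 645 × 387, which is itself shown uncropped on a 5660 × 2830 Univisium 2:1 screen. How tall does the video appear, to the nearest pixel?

Inside the 645×387 canvas the video is width-limited at 645.00 × 269.87.
Second fit — the 5:3 canvas into 5660×2830 spans the height: 4716.67 × 2830.00 (×7.3127 from 645×387).
Applying the same ×7.3127: 269.87 → 1973.50.

1974 px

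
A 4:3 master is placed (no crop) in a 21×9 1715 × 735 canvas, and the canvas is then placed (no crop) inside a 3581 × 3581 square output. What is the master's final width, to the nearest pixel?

4:3 in 1715×735: fills the height, so the master is 980.00 × 735.00.
The 21×9 canvas is width-limited in 3581×3581, giving 3581.00 × 1534.71; scale factor 2.0880.
So the master's width is 980.00 × 2.0880 ≈ 2046.29.

2046 px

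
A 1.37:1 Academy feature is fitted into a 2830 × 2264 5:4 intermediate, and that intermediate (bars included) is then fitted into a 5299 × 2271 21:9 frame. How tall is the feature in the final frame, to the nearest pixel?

Inside the 2830×2264 canvas the feature is width-limited at 2830.00 × 2065.69.
Second fit — the 5:4 canvas into 5299×2271 spans the height: 2838.75 × 2271.00 (×1.0031 from 2830×2264).
So the feature's height is 2065.69 × 1.0031 ≈ 2072.08.

2072 px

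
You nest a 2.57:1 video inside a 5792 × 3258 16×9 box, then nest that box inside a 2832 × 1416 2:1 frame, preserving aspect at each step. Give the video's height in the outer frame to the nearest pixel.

980 px

First fit — 2.57:1 into 5792×3258 spans the width: 5792.00 × 2253.70.
Second fit — the 16×9 canvas into 2832×1416 spans the height: 2517.33 × 1416.00 (×0.4346 from 5792×3258).
The video scales with it: height 2253.70 × 0.4346 ≈ 979.51.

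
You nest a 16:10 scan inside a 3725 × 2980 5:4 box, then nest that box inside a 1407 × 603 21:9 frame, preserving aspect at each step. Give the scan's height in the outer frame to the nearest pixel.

Inside the 3725×2980 canvas the scan is width-limited at 3725.00 × 2328.12.
The 5:4 canvas is height-limited in 1407×603, giving 753.75 × 603.00; scale factor 0.2023.
So the scan's height is 2328.12 × 0.2023 ≈ 471.09.

471 px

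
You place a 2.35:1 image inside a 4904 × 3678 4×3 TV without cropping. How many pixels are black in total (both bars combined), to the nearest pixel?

2.35:1 is wider than 4×3, so it spans the full width.
The image is 4904 / 2.350 ≈ 2086.8085 px tall.
Leftover height: 3678 − 2086.8085 = 1591.1915 px.
Across the 4904-px span: 1591.1915 × 4904 ≈ 7803203 px.

7803203 pixels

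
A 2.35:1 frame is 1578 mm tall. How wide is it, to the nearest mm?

At 2.35:1, 1578 × 2.350 ≈ 3708.30.

3708 mm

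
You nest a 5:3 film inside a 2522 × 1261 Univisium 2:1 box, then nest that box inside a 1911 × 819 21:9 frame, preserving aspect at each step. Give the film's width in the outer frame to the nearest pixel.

1365 px

Inside the 2522×1261 canvas the film is height-limited at 2101.67 × 1261.00.
Second fit — the Univisium 2:1 canvas into 1911×819 spans the height: 1638.00 × 819.00 (×0.6495 from 2522×1261).
The film scales with it: width 2101.67 × 0.6495 ≈ 1365.00.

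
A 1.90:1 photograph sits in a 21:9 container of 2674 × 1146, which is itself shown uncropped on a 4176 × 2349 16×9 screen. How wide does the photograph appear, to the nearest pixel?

First fit — 1.90:1 into 2674×1146 spans the height: 2177.40 × 1146.00.
Second fit — the 21:9 canvas into 4176×2349 spans the width: 4176.00 × 1789.71 (×1.5617 from 2674×1146).
The photograph scales with it: width 2177.40 × 1.5617 ≈ 3400.46.

3400 px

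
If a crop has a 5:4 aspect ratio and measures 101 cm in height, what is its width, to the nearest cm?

126 cm

Width = 101 × 5/4 = 126.25.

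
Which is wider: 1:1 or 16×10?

1 and 16×10 = 1.6; 1.6 > 1.

16×10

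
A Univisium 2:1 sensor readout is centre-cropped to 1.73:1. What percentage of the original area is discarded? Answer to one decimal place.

The height stays; only width is cut (since 1.73:1 is narrower than Univisium 2:1).
Area ratio = (1.730)/(2.000) = 86.50%; the remaining 13.50% is cropped out.

13.5%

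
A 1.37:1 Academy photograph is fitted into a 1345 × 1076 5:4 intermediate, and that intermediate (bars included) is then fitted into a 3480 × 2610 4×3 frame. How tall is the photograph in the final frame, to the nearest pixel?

First fit — 1.37:1 Academy into 1345×1076 spans the width: 1345.00 × 981.75.
The 5:4 canvas is height-limited in 3480×2610, giving 3262.50 × 2610.00; scale factor 2.4257.
So the photograph's height is 981.75 × 2.4257 ≈ 2381.39.

2381 px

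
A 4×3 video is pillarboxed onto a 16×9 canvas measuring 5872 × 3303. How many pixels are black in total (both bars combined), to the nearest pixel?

Since 1.333 < 1.778, the video is height-limited.
The video is 3303 × 4/3 ≈ 4404.0000 px wide.
Leftover width: 5872 − 4404.0000 = 1468.0000 px.
That's 1468.0000 × 3303 ≈ 4848804 black pixels.

4848804 pixels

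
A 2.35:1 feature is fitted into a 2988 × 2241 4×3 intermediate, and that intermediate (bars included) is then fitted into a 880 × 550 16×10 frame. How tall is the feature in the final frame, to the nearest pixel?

312 px

2.35:1 in 2988×2241: fills the width, so the feature is 2988.00 × 1271.49.
Second fit — the 4×3 canvas into 880×550 spans the height: 733.33 × 550.00 (×0.2454 from 2988×2241).
The feature scales with it: height 1271.49 × 0.2454 ≈ 312.06.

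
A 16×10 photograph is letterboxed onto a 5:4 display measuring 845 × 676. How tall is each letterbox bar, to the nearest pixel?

16×10 is wider than 5:4, so it spans the full width.
That makes the image 528.12 px tall (845 × 10/16).
676 − 528.12 = 147.88 px of bars (73.94 each).

74 px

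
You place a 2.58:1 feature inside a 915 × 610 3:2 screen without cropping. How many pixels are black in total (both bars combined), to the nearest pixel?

Since 2.580 > 1.500, the feature is width-limited.
That makes the image 354.6512 px tall (915 / 2.580).
Leftover height: 610 − 354.6512 = 255.3488 px.
That's 255.3488 × 915 ≈ 233644 black pixels.

233644 pixels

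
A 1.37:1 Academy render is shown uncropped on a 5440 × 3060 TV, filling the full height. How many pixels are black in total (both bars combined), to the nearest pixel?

3818268 pixels

That makes the image 4192.2000 px wide (3060 × 1.370).
5440 − 4192.2000 = 1247.8000 px of bars.
Bar area = 1247.8000 × 3060 ≈ 3818268 px.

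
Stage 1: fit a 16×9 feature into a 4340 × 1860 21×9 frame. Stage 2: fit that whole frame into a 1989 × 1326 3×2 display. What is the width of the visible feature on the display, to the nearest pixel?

16×9 in 4340×1860: fills the height, so the feature is 3306.67 × 1860.00.
Second fit — the 21×9 canvas into 1989×1326 spans the width: 1989.00 × 852.43 (×0.4583 from 4340×1860).
Applying the same ×0.4583: 3306.67 → 1515.43.

1515 px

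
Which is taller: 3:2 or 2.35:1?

3:2

3:2 = 1.5 and 2.35; 2.35 > 1.5. The smaller width-to-height ratio is the taller frame.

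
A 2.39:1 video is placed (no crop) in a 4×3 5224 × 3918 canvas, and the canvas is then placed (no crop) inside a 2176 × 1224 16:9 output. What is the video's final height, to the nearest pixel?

683 px

First fit — 2.39:1 into 5224×3918 spans the width: 5224.00 × 2185.77.
4×3 in 2176×1224: fills the height, so the intermediate becomes 1632.00 × 1224.00 — a scale of ×0.3124.
So the video's height is 2185.77 × 0.3124 ≈ 682.85.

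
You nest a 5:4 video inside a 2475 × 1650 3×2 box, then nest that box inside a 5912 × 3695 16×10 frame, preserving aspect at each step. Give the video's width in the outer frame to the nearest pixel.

4619 px

First fit — 5:4 into 2475×1650 spans the height: 2062.50 × 1650.00.
Second fit — the 3×2 canvas into 5912×3695 spans the height: 5542.50 × 3695.00 (×2.2394 from 2475×1650).
So the video's width is 2062.50 × 2.2394 ≈ 4618.75.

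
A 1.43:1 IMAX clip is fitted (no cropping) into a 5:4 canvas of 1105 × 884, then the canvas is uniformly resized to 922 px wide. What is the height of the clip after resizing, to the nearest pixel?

645 px

At 1105×884 the clip is width-limited, so height = 1105 / 1.430 ≈ 772.73 px.
Scaling 1105 → 922 is ×0.8344, so the height becomes 772.73 × 0.8344 ≈ 644.76 px.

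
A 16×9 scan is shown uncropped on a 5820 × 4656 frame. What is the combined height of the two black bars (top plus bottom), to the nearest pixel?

16×9 (1.778) > 5:4 (1.250), so the scan fills the width.
Content height = 5820 × 9/16 ≈ 3273.75 px.
Leftover height: 4656 − 3273.75 = 1382.25 px.

1382 px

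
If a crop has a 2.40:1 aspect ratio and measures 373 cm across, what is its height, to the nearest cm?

155 cm

Height = 373 / 2.400 = 155.42.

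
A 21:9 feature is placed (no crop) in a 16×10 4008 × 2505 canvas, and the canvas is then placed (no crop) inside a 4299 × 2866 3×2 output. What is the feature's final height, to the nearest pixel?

Inside the 4008×2505 canvas the feature is width-limited at 4008.00 × 1717.71.
The 16×10 canvas is width-limited in 4299×2866, giving 4299.00 × 2686.88; scale factor 1.0726.
So the feature's height is 1717.71 × 1.0726 ≈ 1842.43.

1842 px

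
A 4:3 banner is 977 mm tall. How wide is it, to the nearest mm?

1303 mm

At 4:3, 977 / 3 × 4 ≈ 1302.67.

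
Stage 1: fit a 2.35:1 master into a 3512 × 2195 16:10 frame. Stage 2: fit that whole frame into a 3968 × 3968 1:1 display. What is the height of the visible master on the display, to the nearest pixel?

1689 px

First fit — 2.35:1 into 3512×2195 spans the width: 3512.00 × 1494.47.
The 16:10 canvas is width-limited in 3968×3968, giving 3968.00 × 2480.00; scale factor 1.1298.
So the master's height is 1494.47 × 1.1298 ≈ 1688.51.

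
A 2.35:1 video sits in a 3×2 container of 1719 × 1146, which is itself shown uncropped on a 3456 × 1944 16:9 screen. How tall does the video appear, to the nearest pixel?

1241 px

First fit — 2.35:1 into 1719×1146 spans the width: 1719.00 × 731.49.
3×2 in 3456×1944: fills the height, so the intermediate becomes 2916.00 × 1944.00 — a scale of ×1.6963.
The video scales with it: height 731.49 × 1.6963 ≈ 1240.85.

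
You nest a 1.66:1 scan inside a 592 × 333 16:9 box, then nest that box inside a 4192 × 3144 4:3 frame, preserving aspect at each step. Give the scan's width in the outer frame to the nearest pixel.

3914 px

First fit — 1.66:1 into 592×333 spans the height: 552.78 × 333.00.
16:9 in 4192×3144: fills the width, so the intermediate becomes 4192.00 × 2358.00 — a scale of ×7.0811.
So the scan's width is 552.78 × 7.0811 ≈ 3914.28.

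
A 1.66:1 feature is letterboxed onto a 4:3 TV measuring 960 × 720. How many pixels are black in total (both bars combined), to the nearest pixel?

136019 pixels

Since 1.660 > 1.333, the feature is width-limited.
Content height = 960 / 1.660 ≈ 578.3133 px.
720 − 578.3133 = 141.6867 px of bars.
Bar area = 141.6867 × 960 ≈ 136019 px.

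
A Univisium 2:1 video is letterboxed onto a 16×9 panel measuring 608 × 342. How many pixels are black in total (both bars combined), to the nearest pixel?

Since 2.000 > 1.778, the video is width-limited.
That makes the image 304.0000 px tall (608 × 1/2).
Black = 342 − 304.0000 = 38.0000 px.
Across the 608-px span: 38.0000 × 608 ≈ 23104 px.

23104 pixels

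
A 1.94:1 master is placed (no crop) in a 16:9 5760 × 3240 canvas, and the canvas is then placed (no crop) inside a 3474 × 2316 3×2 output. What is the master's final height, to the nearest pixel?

1791 px

Inside the 5760×3240 canvas the master is width-limited at 5760.00 × 2969.07.
16:9 in 3474×2316: fills the width, so the intermediate becomes 3474.00 × 1954.12 — a scale of ×0.6031.
The master scales with it: height 2969.07 × 0.6031 ≈ 1790.72.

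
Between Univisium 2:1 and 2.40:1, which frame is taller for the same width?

Univisium 2:1

Univisium 2:1 = 2 and 2.4; 2.4 > 2. The smaller width-to-height ratio is the taller frame.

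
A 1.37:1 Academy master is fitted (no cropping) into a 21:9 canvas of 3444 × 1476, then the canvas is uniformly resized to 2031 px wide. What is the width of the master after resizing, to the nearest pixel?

Fitted into 3444×1476, the master spans the height; its width is 1476 × 1.370 ≈ 2022.12 px.
Scaling 3444 → 2031 is ×0.5897, so the width becomes 2022.12 × 0.5897 ≈ 1192.49 px.

1192 px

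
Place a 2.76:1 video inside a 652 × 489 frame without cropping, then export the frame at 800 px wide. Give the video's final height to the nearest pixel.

At 652×489 the video is width-limited, so height = 652 / 2.760 ≈ 236.23 px.
Scaling 652 → 800 is ×1.2270, so the height becomes 236.23 × 1.2270 ≈ 289.86 px.

290 px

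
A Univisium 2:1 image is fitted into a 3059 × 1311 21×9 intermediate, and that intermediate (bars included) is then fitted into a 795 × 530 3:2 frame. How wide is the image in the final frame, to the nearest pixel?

681 px

First fit — Univisium 2:1 into 3059×1311 spans the height: 2622.00 × 1311.00.
Second fit — the 21×9 canvas into 795×530 spans the width: 795.00 × 340.71 (×0.2599 from 3059×1311).
Applying the same ×0.2599: 2622.00 → 681.43.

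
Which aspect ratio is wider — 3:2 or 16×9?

16×9

3:2 = 1.5 and 16×9 = 1.778; 1.778 > 1.5.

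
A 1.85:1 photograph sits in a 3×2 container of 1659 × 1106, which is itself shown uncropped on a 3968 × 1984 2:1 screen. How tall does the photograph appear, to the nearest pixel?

1609 px

First fit — 1.85:1 into 1659×1106 spans the width: 1659.00 × 896.76.
3×2 in 3968×1984: fills the height, so the intermediate becomes 2976.00 × 1984.00 — a scale of ×1.7939.
So the photograph's height is 896.76 × 1.7939 ≈ 1608.65.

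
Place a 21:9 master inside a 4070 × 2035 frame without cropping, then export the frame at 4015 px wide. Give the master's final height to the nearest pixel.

1721 px

In the 4070×2035 frame the master fills the width: height = 4070 × 9/21 ≈ 1744.29 px.
The frame scales by 4015/4070 = 0.9865; 1744.29 × 0.9865 ≈ 1720.71 px.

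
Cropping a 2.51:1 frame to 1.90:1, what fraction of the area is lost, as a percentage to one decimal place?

24.3%

The height stays; only width is cut (since 1.90:1 is narrower than 2.51:1).
Area ratio = (1.900)/(2.510) = 75.70%; the remaining 24.30% is cropped out.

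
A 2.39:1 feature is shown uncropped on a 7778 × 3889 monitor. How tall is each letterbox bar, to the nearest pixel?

2.39:1 (2.390) > 2:1 (2.000), so the feature fills the width.
Content height = 7778 / 2.390 ≈ 3254.39 px.
Black = 3889 − 3254.39 = 634.61 px, or 317.30 per bar.

317 px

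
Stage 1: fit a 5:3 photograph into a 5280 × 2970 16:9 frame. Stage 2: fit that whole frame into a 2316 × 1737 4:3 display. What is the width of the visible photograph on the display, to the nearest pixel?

2171 px

Inside the 5280×2970 canvas the photograph is height-limited at 4950.00 × 2970.00.
The 16:9 canvas is width-limited in 2316×1737, giving 2316.00 × 1302.75; scale factor 0.4386.
The photograph scales with it: width 4950.00 × 0.4386 ≈ 2171.25.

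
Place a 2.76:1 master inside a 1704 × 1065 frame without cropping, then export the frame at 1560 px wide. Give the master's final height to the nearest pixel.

565 px

In the 1704×1065 frame the master fills the width: height = 1704 / 2.760 ≈ 617.39 px.
The frame scales by 1560/1704 = 0.9155; 617.39 × 0.9155 ≈ 565.22 px.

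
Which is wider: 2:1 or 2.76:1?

2.76:1

2 and 2.76; 2.76 > 2.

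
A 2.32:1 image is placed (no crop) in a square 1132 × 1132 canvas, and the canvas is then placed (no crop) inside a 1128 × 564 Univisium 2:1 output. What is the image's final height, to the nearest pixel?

2.32:1 in 1132×1132: fills the width, so the image is 1132.00 × 487.93.
square in 1128×564: fills the height, so the intermediate becomes 564.00 × 564.00 — a scale of ×0.4982.
Applying the same ×0.4982: 487.93 → 243.10.

243 px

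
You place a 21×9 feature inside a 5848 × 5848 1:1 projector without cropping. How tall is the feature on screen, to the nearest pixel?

2506 px

21×9 is wider than 1:1, so it spans the full width.
The feature is 5848 × 9/21 ≈ 2506.29 px tall.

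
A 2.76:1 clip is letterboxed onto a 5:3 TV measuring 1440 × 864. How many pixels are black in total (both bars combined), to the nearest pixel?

Since 2.760 > 1.667, the clip is width-limited.
That makes the image 521.7391 px tall (1440 / 2.760).
Black = 864 − 521.7391 = 342.2609 px.
Bar area = 342.2609 × 1440 ≈ 492856 px.

492856 pixels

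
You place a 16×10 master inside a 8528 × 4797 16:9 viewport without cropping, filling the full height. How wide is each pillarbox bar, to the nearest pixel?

426 px

That makes the image 7675.20 px wide (4797 × 16/10).
Leftover width: 8528 − 7675.20 = 852.80 px → 426.40 each side.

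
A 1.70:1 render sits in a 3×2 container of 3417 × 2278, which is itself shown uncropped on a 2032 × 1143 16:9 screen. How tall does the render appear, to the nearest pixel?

1009 px

1.70:1 in 3417×2278: fills the width, so the render is 3417.00 × 2010.00.
3×2 in 2032×1143: fills the height, so the intermediate becomes 1714.50 × 1143.00 — a scale of ×0.5018.
Applying the same ×0.5018: 2010.00 → 1008.53.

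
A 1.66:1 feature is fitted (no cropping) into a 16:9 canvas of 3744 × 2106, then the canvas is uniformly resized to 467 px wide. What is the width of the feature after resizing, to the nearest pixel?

436 px

Fitted into 3744×2106, the feature spans the height; its width is 2106 × 1.660 ≈ 3495.96 px.
Scaling 3744 → 467 is ×0.1247, so the width becomes 3495.96 × 0.1247 ≈ 436.06 px.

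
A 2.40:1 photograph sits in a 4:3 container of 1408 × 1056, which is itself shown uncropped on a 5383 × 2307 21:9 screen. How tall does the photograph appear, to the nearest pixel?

2.40:1 in 1408×1056: fills the width, so the photograph is 1408.00 × 586.67.
4:3 in 5383×2307: fills the height, so the intermediate becomes 3076.00 × 2307.00 — a scale of ×2.1847.
So the photograph's height is 586.67 × 2.1847 ≈ 1281.67.

1282 px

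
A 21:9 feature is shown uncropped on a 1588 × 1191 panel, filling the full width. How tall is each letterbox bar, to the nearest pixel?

255 px

The feature is 1588 × 9/21 ≈ 680.57 px tall.
Black = 1191 − 680.57 = 510.43 px, or 255.21 per bar.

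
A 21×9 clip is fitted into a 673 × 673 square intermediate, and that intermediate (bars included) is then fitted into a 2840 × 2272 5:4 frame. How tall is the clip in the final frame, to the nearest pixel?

974 px

First fit — 21×9 into 673×673 spans the width: 673.00 × 288.43.
The square canvas is height-limited in 2840×2272, giving 2272.00 × 2272.00; scale factor 3.3759.
The clip scales with it: height 288.43 × 3.3759 ≈ 973.71.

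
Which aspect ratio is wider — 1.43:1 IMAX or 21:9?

21:9

1.43 and 21:9 = 2.333; 2.333 > 1.43.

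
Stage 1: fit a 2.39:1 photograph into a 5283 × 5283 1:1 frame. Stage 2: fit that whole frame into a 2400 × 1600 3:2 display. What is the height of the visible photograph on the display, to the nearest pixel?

669 px

Inside the 5283×5283 canvas the photograph is width-limited at 5283.00 × 2210.46.
The 1:1 canvas is height-limited in 2400×1600, giving 1600.00 × 1600.00; scale factor 0.3029.
So the photograph's height is 2210.46 × 0.3029 ≈ 669.46.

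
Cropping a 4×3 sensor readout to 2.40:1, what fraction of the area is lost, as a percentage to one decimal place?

2.40:1 is wider than 4×3, so the crop keeps the full width and trims the height.
(1.333)/(2.400) ≈ 0.556 of the area survives, leaving 44.44% discarded.

44.4%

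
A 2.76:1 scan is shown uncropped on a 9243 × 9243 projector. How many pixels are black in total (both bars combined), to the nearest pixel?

54479046 pixels

2.76:1 is wider than square, so it spans the full width.
Content height = 9243 / 2.760 ≈ 3348.9130 px.
9243 − 3348.9130 = 5894.0870 px of bars.
That's 5894.0870 × 9243 ≈ 54479046 black pixels.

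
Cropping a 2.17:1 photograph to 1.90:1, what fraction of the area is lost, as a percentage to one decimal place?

12.4%

Going from 2.17:1 to 1.90:1 means cutting width while keeping height.
Fraction kept = (1.900)/(2.170) ≈ 87.56%, so 12.44% is lost.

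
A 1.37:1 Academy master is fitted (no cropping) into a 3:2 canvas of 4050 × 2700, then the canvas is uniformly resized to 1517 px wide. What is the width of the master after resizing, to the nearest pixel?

At 4050×2700 the master is height-limited, so width = 2700 × 1.370 ≈ 3699.00 px.
The frame scales by 1517/4050 = 0.3746; 3699.00 × 0.3746 ≈ 1385.53 px.

1386 px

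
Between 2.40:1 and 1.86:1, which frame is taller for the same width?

1.86:1

2.4 and 1.86; 2.4 > 1.86. The smaller width-to-height ratio is the taller frame.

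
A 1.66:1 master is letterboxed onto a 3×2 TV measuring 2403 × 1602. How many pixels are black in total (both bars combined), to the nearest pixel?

Since 1.660 > 1.500, the master is width-limited.
That makes the image 1447.5904 px tall (2403 / 1.660).
Leftover height: 1602 − 1447.5904 = 154.4096 px.
That's 154.4096 × 2403 ≈ 371046 black pixels.

371046 pixels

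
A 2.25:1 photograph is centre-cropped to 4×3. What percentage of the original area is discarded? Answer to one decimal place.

The height stays; only width is cut (since 4×3 is narrower than 2.25:1).
Fraction kept = (1.333)/(2.250) ≈ 59.26%, so 40.74% is lost.

40.7%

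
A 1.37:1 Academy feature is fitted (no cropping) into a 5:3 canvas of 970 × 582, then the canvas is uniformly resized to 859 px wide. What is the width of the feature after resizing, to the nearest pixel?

At 970×582 the feature is height-limited, so width = 582 × 1.370 ≈ 797.34 px.
Scaling 970 → 859 is ×0.8856, so the width becomes 797.34 × 0.8856 ≈ 706.10 px.

706 px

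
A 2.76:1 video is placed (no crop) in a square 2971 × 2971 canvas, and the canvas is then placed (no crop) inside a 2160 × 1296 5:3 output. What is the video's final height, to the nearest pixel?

Inside the 2971×2971 canvas the video is width-limited at 2971.00 × 1076.45.
square in 2160×1296: fills the height, so the intermediate becomes 1296.00 × 1296.00 — a scale of ×0.4362.
So the video's height is 1076.45 × 0.4362 ≈ 469.57.

470 px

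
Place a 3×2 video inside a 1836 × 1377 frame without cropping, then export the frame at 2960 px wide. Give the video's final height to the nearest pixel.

Fitted into 1836×1377, the video spans the width; its height is 1836 × 2/3 ≈ 1224.00 px.
The frame scales by 2960/1836 = 1.6122; 1224.00 × 1.6122 ≈ 1973.33 px.

1973 px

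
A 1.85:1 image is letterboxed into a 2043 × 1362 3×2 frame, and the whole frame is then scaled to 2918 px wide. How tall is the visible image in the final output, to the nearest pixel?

1577 px

In the 2043×1362 frame the image fills the width: height = 2043 / 1.850 ≈ 1104.32 px.
The frame scales by 2918/2043 = 1.4283; 1104.32 × 1.4283 ≈ 1577.30 px.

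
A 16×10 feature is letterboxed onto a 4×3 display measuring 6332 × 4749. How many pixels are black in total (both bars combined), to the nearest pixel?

5011778 pixels

16×10 (1.600) > 4×3 (1.333), so the feature fills the width.
The feature is 6332 × 10/16 ≈ 3957.5000 px tall.
4749 − 3957.5000 = 791.5000 px of bars.
That's 791.5000 × 6332 ≈ 5011778 black pixels.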